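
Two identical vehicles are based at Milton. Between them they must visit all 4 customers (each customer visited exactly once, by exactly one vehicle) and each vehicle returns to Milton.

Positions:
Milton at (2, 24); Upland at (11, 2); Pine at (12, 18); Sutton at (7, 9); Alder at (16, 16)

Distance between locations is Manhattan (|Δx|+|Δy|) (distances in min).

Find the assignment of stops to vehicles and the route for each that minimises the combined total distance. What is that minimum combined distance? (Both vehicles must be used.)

Minimum combined distance: 104 min.

There are 2^3 − 1 = 7 ways to divide the 4 stops into two non-empty groups. For each, the best each vehicle can do is its own shortest tour through its group:
  {Upland} + {Pine, Sutton, Alder}: 62 + 58 = 120
  {Pine} + {Upland, Sutton, Alder}: 32 + 72 = 104
  {Upland, Pine} + {Sutton, Alder}: 64 + 58 = 122
  {Sutton} + {Upland, Pine, Alder}: 40 + 72 = 112
  {Upland, Sutton} + {Pine, Alder}: 62 + 44 = 106
  {Pine, Sutton} + {Upland, Alder}: 50 + 72 = 122
  … (7 splits in total)
Best: vehicle 1 Milton → Pine → Milton = 32; vehicle 2 Milton → Sutton → Upland → Alder → Milton = 72; combined 104.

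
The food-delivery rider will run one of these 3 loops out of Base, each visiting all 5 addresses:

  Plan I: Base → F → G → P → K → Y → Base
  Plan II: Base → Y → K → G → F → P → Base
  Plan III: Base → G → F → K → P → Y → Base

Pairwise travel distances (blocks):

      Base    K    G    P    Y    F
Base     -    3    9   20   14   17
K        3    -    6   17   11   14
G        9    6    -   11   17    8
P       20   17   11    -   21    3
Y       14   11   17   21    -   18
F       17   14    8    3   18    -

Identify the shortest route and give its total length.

62 blocks — Plan II is the shortest.

Plan I: 17 + 8 + 11 + 17 + 11 + 14 = 78
Plan II: 14 + 11 + 6 + 8 + 3 + 20 = 62
Plan III: 9 + 8 + 14 + 17 + 21 + 14 = 83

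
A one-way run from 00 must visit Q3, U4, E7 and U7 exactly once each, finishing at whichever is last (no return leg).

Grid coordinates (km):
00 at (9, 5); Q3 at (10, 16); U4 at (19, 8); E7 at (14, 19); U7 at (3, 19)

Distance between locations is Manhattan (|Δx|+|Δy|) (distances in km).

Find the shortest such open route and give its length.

Shortest open route: 46 km.

There are 4! = 24 possible orderings.
00 - Q3 - U4 - E7 - U7: 12+17+16+11 = 56
00 - Q3 - U4 - U7 - E7: 12+17+27+11 = 67
00 - Q3 - E7 - U4 - U7: 12+7+16+27 = 62
00 - Q3 - E7 - U7 - U4: 12+7+11+27 = 57
00 - Q3 - U7 - U4 - E7: 12+10+27+16 = 65
00 - Q3 - U7 - E7 - U4: 12+10+11+16 = 49
00 - U4 - Q3 - E7 - U7: 13+17+7+11 = 48
00 - U4 - Q3 - U7 - E7: 13+17+10+11 = 51
00 - U4 - E7 - Q3 - U7: 13+16+7+10 = 46
00 - U4 - E7 - U7 - Q3: 13+16+11+10 = 50
00 - U4 - U7 - Q3 - E7: 13+27+10+7 = 57
00 - U4 - U7 - E7 - Q3: 13+27+11+7 = 58
00 - E7 - Q3 - U4 - U7: 19+7+17+27 = 70
00 - E7 - Q3 - U7 - U4: 19+7+10+27 = 63
… (10 more)
The minimum is 46.
One shortest path: 00 → U4 → E7 → Q3 → U7.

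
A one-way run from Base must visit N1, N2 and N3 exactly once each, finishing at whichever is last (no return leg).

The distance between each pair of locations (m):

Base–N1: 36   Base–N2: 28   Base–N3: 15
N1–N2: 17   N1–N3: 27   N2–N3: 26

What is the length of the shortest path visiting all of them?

There are 3! = 6 possible orderings.
Base→N1→N2→N3: 36+17+26 = 79
Base→N1→N3→N2: 36+27+26 = 89
Base→N2→N1→N3: 28+17+27 = 72
Base→N2→N3→N1: 28+26+27 = 81
Base→N3→N1→N2: 15+27+17 = 59
Base→N3→N2→N1: 15+26+17 = 58
The minimum is 58.
One shortest path: Base → N3 → N2 → N1.

Shortest open route: 58 m.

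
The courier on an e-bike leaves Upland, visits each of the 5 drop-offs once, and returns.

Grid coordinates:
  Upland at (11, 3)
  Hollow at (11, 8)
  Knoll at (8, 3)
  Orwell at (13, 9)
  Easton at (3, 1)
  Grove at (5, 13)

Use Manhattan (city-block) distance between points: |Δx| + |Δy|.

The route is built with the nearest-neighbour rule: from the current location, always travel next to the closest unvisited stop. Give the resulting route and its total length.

Total distance 46 via the nearest-neighbour route Upland → Knoll → Easton → Grove → Hollow → Orwell → Upland.

Upland → [Knoll:3 / Hollow:5 / Orwell:8 / Easton:10 / Grove:16] → Knoll (3)
Knoll → [Easton:7 / Hollow:8 / Orwell:11 / Grove:13] → Easton (7)
Easton → [Grove:14 / Hollow:15 / Orwell:18] → Grove (14)
Grove → [Hollow:11 / Orwell:12] → Hollow (11)
Hollow → [Orwell:3] → Orwell (3)
Return Orwell→Upland: 8.
Total = 3 + 7 + 14 + 11 + 3 + 8 = 46.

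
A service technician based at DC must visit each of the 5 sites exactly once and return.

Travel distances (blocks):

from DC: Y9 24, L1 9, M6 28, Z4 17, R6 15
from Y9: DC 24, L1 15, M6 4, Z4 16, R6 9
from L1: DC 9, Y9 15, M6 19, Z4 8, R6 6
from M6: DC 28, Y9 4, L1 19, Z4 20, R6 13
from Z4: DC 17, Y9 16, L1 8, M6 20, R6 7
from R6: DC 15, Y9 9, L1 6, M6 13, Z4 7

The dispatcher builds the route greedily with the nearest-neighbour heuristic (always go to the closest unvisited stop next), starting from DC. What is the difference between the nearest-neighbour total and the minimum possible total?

DC: L1=9, R6=15, Z4=17, Y9=24, M6=28 ⇒ L1
L1: R6=6, Z4=8, Y9=15, M6=19 ⇒ R6
R6: Z4=7, Y9=9, M6=13 ⇒ Z4
Z4: Y9=16, M6=20 ⇒ Y9
Y9: M6=4 ⇒ M6
NN route DC → L1 → R6 → Z4 → Y9 → M6 → DC costs 70.
Optimal: DC → Y9 → M6 → R6 → Z4 → L1 → DC costs 65 (by enumerating all 60 distinct tours).
Excess = 70 − 65 = 5.

Excess over optimum: 5 blocks.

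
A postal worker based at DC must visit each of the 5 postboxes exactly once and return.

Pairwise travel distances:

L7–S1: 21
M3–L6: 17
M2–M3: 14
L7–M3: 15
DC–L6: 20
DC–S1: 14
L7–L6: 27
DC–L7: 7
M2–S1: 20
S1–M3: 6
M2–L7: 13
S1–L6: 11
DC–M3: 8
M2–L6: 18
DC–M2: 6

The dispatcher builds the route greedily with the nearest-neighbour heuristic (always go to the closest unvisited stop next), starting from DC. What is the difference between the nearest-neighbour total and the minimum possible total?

The nearest-neighbour route is 8 longer than optimal.

From DC: M2=6, L7=7, M3=8, S1=14, L6=20 → choose M2 (6).
From M2: L7=13, M3=14, L6=18, S1=20 → choose L7 (13).
From L7: M3=15, S1=21, L6=27 → choose M3 (15).
From M3: S1=6, L6=17 → choose S1 (6).
From S1: L6=11 → choose L6 (11).
NN route DC → M2 → L7 → M3 → S1 → L6 → DC costs 71.
Optimal: DC → M2 → L6 → S1 → M3 → L7 → DC costs 63 (by enumerating all 60 distinct tours).
Excess = 71 − 63 = 8.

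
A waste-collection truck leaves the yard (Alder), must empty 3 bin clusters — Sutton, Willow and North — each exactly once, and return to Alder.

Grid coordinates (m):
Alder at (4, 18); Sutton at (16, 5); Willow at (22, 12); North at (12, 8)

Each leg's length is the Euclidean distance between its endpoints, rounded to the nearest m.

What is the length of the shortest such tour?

Shortest round trip = 46 m.

With 3 stops there are 3!/2 = 3 distinct round trips (a route and its reverse cost the same).
Alder - Sutton - Willow - North - Alder: 18+9+11+13 = 51
Alder - Sutton - North - Willow - Alder: 18+5+11+19 = 53
Alder - Willow - Sutton - North - Alder: 19+9+5+13 = 46
The minimum is 46.
One optimal route: Alder → Willow → Sutton → North → Alder (or its reverse).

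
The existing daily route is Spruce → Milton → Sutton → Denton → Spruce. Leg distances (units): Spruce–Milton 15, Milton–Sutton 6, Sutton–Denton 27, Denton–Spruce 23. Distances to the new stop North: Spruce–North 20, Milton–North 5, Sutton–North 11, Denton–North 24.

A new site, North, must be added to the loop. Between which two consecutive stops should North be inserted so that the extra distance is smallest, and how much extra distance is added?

+8 — insert North between Sutton and Denton.

Insertion cost between consecutive stops i–j is d(i,North) + d(North,j) − d(i,j):
  between Spruce and Milton: 20 + 5 − 15 = 10
  between Milton and Sutton: 5 + 11 − 6 = 10
  between Sutton and Denton: 11 + 24 − 27 = 8
  between Denton and Spruce: 24 + 20 − 23 = 21
Cheapest insertion is between Sutton and Denton, adding 8.
New total = 71 + 8 = 79.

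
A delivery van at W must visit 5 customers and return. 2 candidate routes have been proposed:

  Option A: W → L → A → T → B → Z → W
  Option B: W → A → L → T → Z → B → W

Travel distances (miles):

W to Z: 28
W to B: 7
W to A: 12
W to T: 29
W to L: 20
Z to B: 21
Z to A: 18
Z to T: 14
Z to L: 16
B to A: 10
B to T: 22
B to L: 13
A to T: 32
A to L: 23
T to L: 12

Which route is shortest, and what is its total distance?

Option A: 20 + 23 + 32 + 22 + 21 + 28 = 146
Option B: 12 + 23 + 12 + 14 + 21 + 7 = 89

89 miles — Option B is the shortest.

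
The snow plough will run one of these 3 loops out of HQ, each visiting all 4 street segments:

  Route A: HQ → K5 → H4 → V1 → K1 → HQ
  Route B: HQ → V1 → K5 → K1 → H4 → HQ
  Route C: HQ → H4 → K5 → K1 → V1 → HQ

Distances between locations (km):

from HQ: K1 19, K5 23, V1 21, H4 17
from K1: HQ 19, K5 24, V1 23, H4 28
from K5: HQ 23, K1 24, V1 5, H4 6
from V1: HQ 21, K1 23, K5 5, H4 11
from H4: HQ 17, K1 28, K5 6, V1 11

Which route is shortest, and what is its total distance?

Route A: 23 + 6 + 11 + 23 + 19 = 82
Route B: 21 + 5 + 24 + 28 + 17 = 95
Route C: 17 + 6 + 24 + 23 + 21 = 91

82 km — Route A is the shortest.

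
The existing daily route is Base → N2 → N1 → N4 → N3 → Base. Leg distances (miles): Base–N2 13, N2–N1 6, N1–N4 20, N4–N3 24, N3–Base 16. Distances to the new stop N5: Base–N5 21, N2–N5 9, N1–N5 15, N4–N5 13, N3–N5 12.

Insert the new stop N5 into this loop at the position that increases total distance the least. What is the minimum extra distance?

+1 miles — insert N5 between N4 and N3.

Insertion cost between consecutive stops i–j is d(i,N5) + d(N5,j) − d(i,j):
  between Base and N2: 21 + 9 − 13 = 17
  between N2 and N1: 9 + 15 − 6 = 18
  between N1 and N4: 15 + 13 − 20 = 8
  between N4 and N3: 13 + 12 − 24 = 1
  between N3 and Base: 12 + 21 − 16 = 17
Cheapest insertion is between N4 and N3, adding 1.
New total = 79 + 1 = 80.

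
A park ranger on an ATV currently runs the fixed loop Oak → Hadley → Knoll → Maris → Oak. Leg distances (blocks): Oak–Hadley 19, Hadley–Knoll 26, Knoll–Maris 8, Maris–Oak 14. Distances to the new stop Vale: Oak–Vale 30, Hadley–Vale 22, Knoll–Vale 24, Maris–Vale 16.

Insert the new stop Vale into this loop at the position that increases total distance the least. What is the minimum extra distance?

Adding 20 blocks by placing Vale on the Hadley–Knoll leg.

Insertion cost between consecutive stops i–j is d(i,Vale) + d(Vale,j) − d(i,j):
  between Oak and Hadley: 30 + 22 − 19 = 33
  between Hadley and Knoll: 22 + 24 − 26 = 20
  between Knoll and Maris: 24 + 16 − 8 = 32
  between Maris and Oak: 16 + 30 − 14 = 32
Cheapest insertion is between Hadley and Knoll, adding 20.
New total = 67 + 20 = 87.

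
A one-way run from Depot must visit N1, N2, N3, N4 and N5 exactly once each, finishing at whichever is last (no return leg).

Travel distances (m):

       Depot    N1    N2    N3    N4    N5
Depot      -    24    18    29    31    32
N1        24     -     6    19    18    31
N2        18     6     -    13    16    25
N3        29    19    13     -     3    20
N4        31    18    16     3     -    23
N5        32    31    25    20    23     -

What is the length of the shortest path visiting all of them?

Minimum one-way distance = 65 m.

There are 5! = 120 possible orderings.
Depot→N1→N2→N3→N4→N5: 24+6+13+3+23 = 69
Depot→N1→N2→N3→N5→N4: 24+6+13+20+23 = 86
Depot→N1→N2→N4→N3→N5: 24+6+16+3+20 = 69
Depot→N1→N2→N4→N5→N3: 24+6+16+23+20 = 89
Depot→N1→N2→N5→N3→N4: 24+6+25+20+3 = 78
Depot→N1→N2→N5→N4→N3: 24+6+25+23+3 = 81
Depot→N1→N3→N2→N4→N5: 24+19+13+16+23 = 95
Depot→N1→N3→N2→N5→N4: 24+19+13+25+23 = 104
Depot→N1→N3→N4→N2→N5: 24+19+3+16+25 = 87
Depot→N1→N3→N4→N5→N2: 24+19+3+23+25 = 94
Depot→N1→N3→N5→N2→N4: 24+19+20+25+16 = 104
Depot→N1→N3→N5→N4→N2: 24+19+20+23+16 = 102
Depot→N1→N4→N2→N3→N5: 24+18+16+13+20 = 91
Depot→N1→N4→N2→N5→N3: 24+18+16+25+20 = 103
… (106 more)
Depot→N2→N1→N4→N3→N5: 18+6+18+3+20 = 65  ← best
The minimum is 65.
One shortest path: Depot → N2 → N1 → N4 → N3 → N5.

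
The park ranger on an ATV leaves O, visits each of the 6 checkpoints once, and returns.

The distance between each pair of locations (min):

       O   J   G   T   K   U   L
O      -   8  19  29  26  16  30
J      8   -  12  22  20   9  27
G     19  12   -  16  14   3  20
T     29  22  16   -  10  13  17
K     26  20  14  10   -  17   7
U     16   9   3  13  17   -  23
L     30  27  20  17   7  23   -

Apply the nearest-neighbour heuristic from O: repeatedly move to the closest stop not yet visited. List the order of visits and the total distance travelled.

Total distance 87 min via the nearest-neighbour route O → J → U → G → K → L → T → O.

At O the remaining stops are J 8, U 16, G 19, K 26, T 29, L 30; go to J.
At J the remaining stops are U 9, G 12, K 20, T 22, L 27; go to U.
At U the remaining stops are G 3, T 13, K 17, L 23; go to G.
At G the remaining stops are K 14, T 16, L 20; go to K.
At K the remaining stops are L 7, T 10; go to L.
At L the remaining stops are T 17; go to T.
Return T→O: 29.
Total = 8 + 9 + 3 + 14 + 7 + 17 + 29 = 87.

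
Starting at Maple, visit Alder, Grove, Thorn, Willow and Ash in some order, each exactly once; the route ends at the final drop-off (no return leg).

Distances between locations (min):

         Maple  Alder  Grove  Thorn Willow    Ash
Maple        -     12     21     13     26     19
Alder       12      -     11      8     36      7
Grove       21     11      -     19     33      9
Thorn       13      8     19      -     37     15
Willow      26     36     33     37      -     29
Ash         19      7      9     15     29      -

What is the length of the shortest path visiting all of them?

70 min — the minimum one-way total.

There are 5! = 120 possible orderings.
Maple - Alder - Grove - Thorn - Willow - Ash: 12+11+19+37+29 = 108
Maple - Alder - Grove - Thorn - Ash - Willow: 12+11+19+15+29 = 86
Maple - Alder - Grove - Willow - Thorn - Ash: 12+11+33+37+15 = 108
Maple - Alder - Grove - Willow - Ash - Thorn: 12+11+33+29+15 = 100
Maple - Alder - Grove - Ash - Thorn - Willow: 12+11+9+15+37 = 84
Maple - Alder - Grove - Ash - Willow - Thorn: 12+11+9+29+37 = 98
Maple - Alder - Thorn - Grove - Willow - Ash: 12+8+19+33+29 = 101
Maple - Alder - Thorn - Grove - Ash - Willow: 12+8+19+9+29 = 77
Maple - Alder - Thorn - Willow - Grove - Ash: 12+8+37+33+9 = 99
Maple - Alder - Thorn - Willow - Ash - Grove: 12+8+37+29+9 = 95
Maple - Alder - Thorn - Ash - Grove - Willow: 12+8+15+9+33 = 77
Maple - Alder - Thorn - Ash - Willow - Grove: 12+8+15+29+33 = 97
Maple - Alder - Willow - Grove - Thorn - Ash: 12+36+33+19+15 = 115
Maple - Alder - Willow - Grove - Ash - Thorn: 12+36+33+9+15 = 105
… (106 more)
Maple - Thorn - Alder - Grove - Ash - Willow: 13+8+11+9+29 = 70  ← best
The minimum is 70.
One shortest path: Maple → Thorn → Alder → Grove → Ash → Willow.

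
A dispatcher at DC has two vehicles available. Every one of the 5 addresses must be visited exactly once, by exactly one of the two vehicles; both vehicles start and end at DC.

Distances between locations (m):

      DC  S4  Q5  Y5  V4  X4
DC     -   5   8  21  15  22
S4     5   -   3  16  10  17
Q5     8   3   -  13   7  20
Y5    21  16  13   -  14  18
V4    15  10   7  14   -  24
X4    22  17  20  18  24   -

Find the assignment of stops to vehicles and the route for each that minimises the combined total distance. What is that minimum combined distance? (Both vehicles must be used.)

There are 2^4 − 1 = 15 ways to divide the 5 stops into two non-empty groups. For each, the best each vehicle can do is its own shortest tour through its group:
  {S4} + {Q5, Y5, V4, X4}: 10 + 69 = 79
  {Q5} + {S4, Y5, V4, X4}: 16 + 69 = 85
  {S4, Q5} + {Y5, V4, X4}: 16 + 69 = 85
  {Y5} + {S4, Q5, V4, X4}: 42 + 61 = 103
  {S4, Y5} + {Q5, V4, X4}: 42 + 61 = 103
  {Q5, Y5} + {S4, V4, X4}: 42 + 61 = 103
  … (15 splits in total)
Best: vehicle 1 DC → S4 → DC = 10; vehicle 2 DC → Q5 → V4 → Y5 → X4 → DC = 69; combined 79.

Minimum combined distance: 79 m.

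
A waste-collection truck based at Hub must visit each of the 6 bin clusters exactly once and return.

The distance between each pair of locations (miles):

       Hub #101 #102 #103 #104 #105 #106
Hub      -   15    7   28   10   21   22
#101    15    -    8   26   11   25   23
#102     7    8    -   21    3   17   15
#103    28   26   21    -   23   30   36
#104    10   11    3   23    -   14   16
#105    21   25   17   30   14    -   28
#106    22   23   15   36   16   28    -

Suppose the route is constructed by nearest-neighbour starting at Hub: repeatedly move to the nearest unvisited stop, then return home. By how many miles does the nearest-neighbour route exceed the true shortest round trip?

Hub: #102=7, #104=10, #101=15, #105=21, #106=22, #103=28 ⇒ #102
#102: #104=3, #101=8, #106=15, #105=17, #103=21 ⇒ #104
#104: #101=11, #105=14, #106=16, #103=23 ⇒ #101
#101: #106=23, #105=25, #103=26 ⇒ #106
#106: #105=28, #103=36 ⇒ #105
#105: #103=30 ⇒ #103
NN route Hub → #102 → #104 → #101 → #106 → #105 → #103 → Hub costs 130.
Optimal: Hub → #101 → #103 → #105 → #104 → #106 → #102 → Hub costs 123 (by enumerating all 360 distinct tours).
Excess = 130 − 123 = 7.

Excess over optimum: 7 miles.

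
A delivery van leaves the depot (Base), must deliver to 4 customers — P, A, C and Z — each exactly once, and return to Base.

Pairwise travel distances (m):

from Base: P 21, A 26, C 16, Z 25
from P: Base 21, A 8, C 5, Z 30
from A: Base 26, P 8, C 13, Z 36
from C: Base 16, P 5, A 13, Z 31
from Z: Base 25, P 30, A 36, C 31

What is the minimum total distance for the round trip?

90 m — the shortest possible round trip.

With 4 stops there are 4!/2 = 12 distinct round trips (a route and its reverse cost the same).
Base→P→A→C→Z→Base: 21+8+13+31+25 = 98
Base→P→A→Z→C→Base: 21+8+36+31+16 = 112
Base→P→C→A→Z→Base: 21+5+13+36+25 = 100
Base→P→C→Z→A→Base: 21+5+31+36+26 = 119
Base→P→Z→A→C→Base: 21+30+36+13+16 = 116
Base→P→Z→C→A→Base: 21+30+31+13+26 = 121
Base→A→P→C→Z→Base: 26+8+5+31+25 = 95
Base→A→P→Z→C→Base: 26+8+30+31+16 = 111
Base→A→C→P→Z→Base: 26+13+5+30+25 = 99
Base→A→Z→P→C→Base: 26+36+30+5+16 = 113
Base→C→P→A→Z→Base: 16+5+8+36+25 = 90
Base→C→A→P→Z→Base: 16+13+8+30+25 = 92
The minimum is 90.
One optimal route: Base → C → P → A → Z → Base (or its reverse).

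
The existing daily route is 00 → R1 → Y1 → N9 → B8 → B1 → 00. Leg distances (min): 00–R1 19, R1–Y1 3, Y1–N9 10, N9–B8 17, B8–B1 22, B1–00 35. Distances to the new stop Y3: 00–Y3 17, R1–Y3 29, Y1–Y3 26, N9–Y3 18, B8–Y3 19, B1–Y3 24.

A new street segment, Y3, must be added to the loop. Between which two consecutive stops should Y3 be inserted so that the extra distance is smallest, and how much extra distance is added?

+6 min — insert Y3 between B1 and 00.

Insertion cost between consecutive stops i–j is d(i,Y3) + d(Y3,j) − d(i,j):
  between 00 and R1: 17 + 29 − 19 = 27
  between R1 and Y1: 29 + 26 − 3 = 52
  between Y1 and N9: 26 + 18 − 10 = 34
  between N9 and B8: 18 + 19 − 17 = 20
  between B8 and B1: 19 + 24 − 22 = 21
  between B1 and 00: 24 + 17 − 35 = 6
Cheapest insertion is between B1 and 00, adding 6.
New total = 106 + 6 = 112.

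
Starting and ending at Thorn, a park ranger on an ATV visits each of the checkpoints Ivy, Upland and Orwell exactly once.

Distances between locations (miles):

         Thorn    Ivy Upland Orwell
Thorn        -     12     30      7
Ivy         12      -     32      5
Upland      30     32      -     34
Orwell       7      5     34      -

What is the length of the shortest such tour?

Minimum total distance: 74 miles.

With 3 stops there are 3!/2 = 3 distinct round trips (a route and its reverse cost the same).
Thorn-Ivy-Upland-Orwell-Thorn: 12+32+34+7 = 85
Thorn-Ivy-Orwell-Upland-Thorn: 12+5+34+30 = 81
Thorn-Upland-Ivy-Orwell-Thorn: 30+32+5+7 = 74
The minimum is 74.
One optimal route: Thorn → Upland → Ivy → Orwell → Thorn (or its reverse).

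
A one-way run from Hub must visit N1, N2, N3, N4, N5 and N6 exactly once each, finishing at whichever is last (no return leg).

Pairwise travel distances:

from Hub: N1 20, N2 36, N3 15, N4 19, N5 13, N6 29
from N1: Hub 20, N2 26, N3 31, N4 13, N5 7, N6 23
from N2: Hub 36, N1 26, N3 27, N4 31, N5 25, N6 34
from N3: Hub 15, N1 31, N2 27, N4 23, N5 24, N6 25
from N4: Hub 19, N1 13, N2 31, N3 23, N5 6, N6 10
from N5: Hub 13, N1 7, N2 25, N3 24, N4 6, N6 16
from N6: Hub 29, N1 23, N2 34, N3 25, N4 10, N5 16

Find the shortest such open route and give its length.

89 — the minimum one-way total.

There are 6! = 720 possible orderings.
Hub → N1 → N2 → N3 → N4 → N5 → N6: 20+26+27+23+6+16 = 118
Hub → N1 → N2 → N3 → N4 → N6 → N5: 20+26+27+23+10+16 = 122
Hub → N1 → N2 → N3 → N5 → N4 → N6: 20+26+27+24+6+10 = 113
Hub → N1 → N2 → N3 → N5 → N6 → N4: 20+26+27+24+16+10 = 123
Hub → N1 → N2 → N3 → N6 → N4 → N5: 20+26+27+25+10+6 = 114
Hub → N1 → N2 → N3 → N6 → N5 → N4: 20+26+27+25+16+6 = 120
Hub → N1 → N2 → N4 → N3 → N5 → N6: 20+26+31+23+24+16 = 140
Hub → N1 → N2 → N4 → N3 → N6 → N5: 20+26+31+23+25+16 = 141
… (712 more)
Hub → N3 → N6 → N4 → N5 → N1 → N2: 15+25+10+6+7+26 = 89  ← best
The minimum is 89.
One shortest path: Hub → N3 → N6 → N4 → N5 → N1 → N2.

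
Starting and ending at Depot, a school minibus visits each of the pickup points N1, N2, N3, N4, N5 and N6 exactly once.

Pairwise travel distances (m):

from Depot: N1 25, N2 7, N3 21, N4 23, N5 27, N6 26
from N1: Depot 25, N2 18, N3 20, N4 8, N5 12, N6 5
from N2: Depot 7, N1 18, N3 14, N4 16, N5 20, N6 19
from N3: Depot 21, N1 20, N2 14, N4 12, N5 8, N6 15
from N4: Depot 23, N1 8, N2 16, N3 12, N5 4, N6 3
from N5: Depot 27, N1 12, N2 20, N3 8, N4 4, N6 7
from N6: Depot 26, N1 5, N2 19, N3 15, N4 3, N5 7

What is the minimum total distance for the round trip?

With 6 stops there are 6!/2 = 360 distinct round trips (a route and its reverse cost the same).
Depot→N1→N2→N3→N4→N5→N6→Depot: 25+18+14+12+4+7+26 = 106
Depot→N1→N2→N3→N4→N6→N5→Depot: 25+18+14+12+3+7+27 = 106
Depot→N1→N2→N3→N5→N4→N6→Depot: 25+18+14+8+4+3+26 = 98
Depot→N1→N2→N3→N5→N6→N4→Depot: 25+18+14+8+7+3+23 = 98
Depot→N1→N2→N3→N6→N4→N5→Depot: 25+18+14+15+3+4+27 = 106
Depot→N1→N2→N3→N6→N5→N4→Depot: 25+18+14+15+7+4+23 = 106
Depot→N1→N2→N4→N3→N5→N6→Depot: 25+18+16+12+8+7+26 = 112
Depot→N1→N2→N4→N3→N6→N5→Depot: 25+18+16+12+15+7+27 = 120
… (352 more)
Depot→N1→N6→N4→N5→N3→N2→Depot: 25+5+3+4+8+14+7 = 66  ← best
The minimum is 66.
One optimal route: Depot → N1 → N6 → N4 → N5 → N3 → N2 → Depot (or its reverse).

Minimum total distance: 66 m.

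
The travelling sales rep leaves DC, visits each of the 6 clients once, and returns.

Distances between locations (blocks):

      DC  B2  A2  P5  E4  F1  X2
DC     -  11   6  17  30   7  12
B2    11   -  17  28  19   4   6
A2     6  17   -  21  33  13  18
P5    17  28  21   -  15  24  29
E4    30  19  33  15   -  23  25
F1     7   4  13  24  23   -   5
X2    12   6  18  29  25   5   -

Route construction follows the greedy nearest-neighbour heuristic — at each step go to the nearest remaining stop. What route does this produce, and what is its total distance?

86 blocks along DC → A2 → F1 → B2 → X2 → E4 → P5 → DC.

At DC the remaining stops are A2 6, F1 7, B2 11, X2 12, P5 17, E4 30; go to A2.
At A2 the remaining stops are F1 13, B2 17, X2 18, P5 21, E4 33; go to F1.
At F1 the remaining stops are B2 4, X2 5, E4 23, P5 24; go to B2.
At B2 the remaining stops are X2 6, E4 19, P5 28; go to X2.
At X2 the remaining stops are E4 25, P5 29; go to E4.
At E4 the remaining stops are P5 15; go to P5.
Return P5→DC: 17.
Total = 6 + 13 + 4 + 6 + 25 + 15 + 17 = 86.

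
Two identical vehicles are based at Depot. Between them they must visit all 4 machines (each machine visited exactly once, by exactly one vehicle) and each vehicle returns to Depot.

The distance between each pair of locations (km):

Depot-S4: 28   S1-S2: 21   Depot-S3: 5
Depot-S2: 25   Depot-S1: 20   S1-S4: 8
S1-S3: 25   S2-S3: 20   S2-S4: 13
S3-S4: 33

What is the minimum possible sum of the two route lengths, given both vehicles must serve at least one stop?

Try each way of splitting the stops between the two vehicles (each non-empty) and, for each split, find the best tour for each vehicle:
  {S1} + {S2, S3, S4}: 40 + 66 = 106
  {S2} + {S1, S3, S4}: 50 + 66 = 116
  {S1, S2} + {S3, S4}: 66 + 66 = 132
  {S3} + {S1, S2, S4}: 10 + 66 = 76
  {S1, S3} + {S2, S4}: 50 + 66 = 116
  {S2, S3} + {S1, S4}: 50 + 56 = 106
  … (7 splits in total)
Best: vehicle 1 Depot → S3 → Depot = 10; vehicle 2 Depot → S1 → S4 → S2 → Depot = 66; combined 76.

76 km — the smallest possible combined total.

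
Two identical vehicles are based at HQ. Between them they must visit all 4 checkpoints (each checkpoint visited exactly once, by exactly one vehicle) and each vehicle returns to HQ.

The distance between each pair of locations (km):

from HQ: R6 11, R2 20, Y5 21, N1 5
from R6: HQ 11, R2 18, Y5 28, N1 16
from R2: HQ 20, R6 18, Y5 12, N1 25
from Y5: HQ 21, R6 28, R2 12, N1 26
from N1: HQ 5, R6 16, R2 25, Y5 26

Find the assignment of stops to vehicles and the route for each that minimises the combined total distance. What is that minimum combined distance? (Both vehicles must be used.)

Try each way of splitting the stops between the two vehicles (each non-empty) and, for each split, find the best tour for each vehicle:
  {R6} + {R2, Y5, N1}: 22 + 63 = 85
  {R2} + {R6, Y5, N1}: 40 + 70 = 110
  {R6, R2} + {Y5, N1}: 49 + 52 = 101
  {Y5} + {R6, R2, N1}: 42 + 59 = 101
  {R6, Y5} + {R2, N1}: 60 + 50 = 110
  {R2, Y5} + {R6, N1}: 53 + 32 = 85
  … (7 splits in total)
  {R6, R2, Y5} + {N1}: 62 + 10 = 72  ← best
Best: vehicle 1 HQ → R6 → R2 → Y5 → HQ = 62; vehicle 2 HQ → N1 → HQ = 10; combined 72.

Minimum combined distance: 72 km.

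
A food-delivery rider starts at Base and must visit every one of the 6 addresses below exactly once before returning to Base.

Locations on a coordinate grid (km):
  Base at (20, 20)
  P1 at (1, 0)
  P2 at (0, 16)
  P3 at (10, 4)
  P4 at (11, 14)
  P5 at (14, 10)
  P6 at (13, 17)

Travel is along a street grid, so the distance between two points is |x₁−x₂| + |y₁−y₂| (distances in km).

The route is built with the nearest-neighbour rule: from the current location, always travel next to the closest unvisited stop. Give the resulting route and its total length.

From Base: distances to unvisited — P6=10, P4=15, P5=16, P2=24, P3=26, P1=39. Nearest is P6 (10).
From P6: distances to unvisited — P4=5, P5=8, P2=14, P3=16, P1=29. Nearest is P4 (5).
From P4: distances to unvisited — P5=7, P3=11, P2=13, P1=24. Nearest is P5 (7).
From P5: distances to unvisited — P3=10, P2=20, P1=23. Nearest is P3 (10).
From P3: distances to unvisited — P1=13, P2=22. Nearest is P1 (13).
From P1: distances to unvisited — P2=17. Nearest is P2 (17).
Return P2→Base: 24.
Total = 10 + 5 + 7 + 10 + 13 + 17 + 24 = 86.

Total distance 86 km via the nearest-neighbour route Base → P6 → P4 → P5 → P3 → P1 → P2 → Base.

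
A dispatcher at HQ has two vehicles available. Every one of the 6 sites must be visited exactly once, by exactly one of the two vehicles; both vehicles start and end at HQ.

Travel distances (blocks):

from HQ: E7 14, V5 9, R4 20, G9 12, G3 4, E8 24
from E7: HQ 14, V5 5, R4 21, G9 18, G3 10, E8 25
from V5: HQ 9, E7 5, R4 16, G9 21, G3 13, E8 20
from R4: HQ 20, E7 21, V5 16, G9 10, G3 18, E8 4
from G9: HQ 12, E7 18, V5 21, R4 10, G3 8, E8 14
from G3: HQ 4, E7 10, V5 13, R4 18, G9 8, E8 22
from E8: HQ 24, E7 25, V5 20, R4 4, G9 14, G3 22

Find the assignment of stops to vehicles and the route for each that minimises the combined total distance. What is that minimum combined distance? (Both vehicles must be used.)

There are 2^5 − 1 = 31 ways to divide the 6 stops into two non-empty groups. For each, the best each vehicle can do is its own shortest tour through its group:
  {E7} + {V5, R4, G9, G3, E8}: 28 + 55 = 83
  {V5} + {E7, R4, G9, G3, E8}: 18 + 65 = 83
  {E7, V5} + {R4, G9, G3, E8}: 28 + 50 = 78
  {R4} + {E7, V5, G9, G3, E8}: 40 + 65 = 105
  {E7, R4} + {V5, G9, G3, E8}: 55 + 55 = 110
  {V5, R4} + {E7, G9, G3, E8}: 45 + 65 = 110
  … (31 splits in total)
  {G3} + {E7, V5, R4, G9, E8}: 8 + 65 = 73  ← best
Best: vehicle 1 HQ → G3 → HQ = 8; vehicle 2 HQ → E7 → V5 → R4 → E8 → G9 → HQ = 65; combined 73.

73 blocks — the smallest possible combined total.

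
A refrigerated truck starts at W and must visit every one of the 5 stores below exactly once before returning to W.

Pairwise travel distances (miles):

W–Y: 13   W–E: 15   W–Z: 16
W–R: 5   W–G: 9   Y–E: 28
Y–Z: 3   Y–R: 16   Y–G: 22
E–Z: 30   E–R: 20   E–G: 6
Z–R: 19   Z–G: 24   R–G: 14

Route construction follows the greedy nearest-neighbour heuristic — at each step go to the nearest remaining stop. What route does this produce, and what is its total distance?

Nearest-neighbour total = 72 miles; route W → R → G → E → Y → Z → W.

At W the remaining stops are R 5, G 9, Y 13, E 15, Z 16; go to R.
At R the remaining stops are G 14, Y 16, Z 19, E 20; go to G.
At G the remaining stops are E 6, Y 22, Z 24; go to E.
At E the remaining stops are Y 28, Z 30; go to Y.
At Y the remaining stops are Z 3; go to Z.
Return Z→W: 16.
Total = 5 + 14 + 6 + 28 + 3 + 16 = 72.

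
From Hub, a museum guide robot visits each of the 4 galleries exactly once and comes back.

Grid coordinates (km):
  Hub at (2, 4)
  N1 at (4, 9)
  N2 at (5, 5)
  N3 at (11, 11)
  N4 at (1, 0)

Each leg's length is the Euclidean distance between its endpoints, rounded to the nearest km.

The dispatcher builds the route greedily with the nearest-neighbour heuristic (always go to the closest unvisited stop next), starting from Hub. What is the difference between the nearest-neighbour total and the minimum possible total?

3 km longer than the optimal tour.

Hub: N2=3, N4=4, N1=5, N3=11 ⇒ N2
N2: N1=4, N4=6, N3=8 ⇒ N1
N1: N3=7, N4=9 ⇒ N3
N3: N4=15 ⇒ N4
NN route Hub → N2 → N1 → N3 → N4 → Hub costs 33.
Optimal: Hub → N1 → N3 → N2 → N4 → Hub costs 30 (by enumerating all 12 distinct tours).
Excess = 33 − 30 = 3.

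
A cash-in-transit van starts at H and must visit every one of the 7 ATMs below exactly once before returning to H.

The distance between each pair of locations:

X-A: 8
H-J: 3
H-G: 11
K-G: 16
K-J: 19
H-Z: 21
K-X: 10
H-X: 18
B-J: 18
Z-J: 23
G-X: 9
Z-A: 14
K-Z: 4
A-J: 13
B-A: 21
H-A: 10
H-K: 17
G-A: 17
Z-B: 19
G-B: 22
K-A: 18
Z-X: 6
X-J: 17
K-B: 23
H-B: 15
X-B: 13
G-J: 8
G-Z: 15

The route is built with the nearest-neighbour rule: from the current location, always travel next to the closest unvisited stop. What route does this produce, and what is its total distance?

Nearest-neighbour total = 84; route H → J → G → X → Z → K → A → B → H.

From H: distances to unvisited — J=3, A=10, G=11, B=15, K=17, X=18, Z=21. Nearest is J (3).
From J: distances to unvisited — G=8, A=13, X=17, B=18, K=19, Z=23. Nearest is G (8).
From G: distances to unvisited — X=9, Z=15, K=16, A=17, B=22. Nearest is X (9).
From X: distances to unvisited — Z=6, A=8, K=10, B=13. Nearest is Z (6).
From Z: distances to unvisited — K=4, A=14, B=19. Nearest is K (4).
From K: distances to unvisited — A=18, B=23. Nearest is A (18).
From A: distances to unvisited — B=21. Nearest is B (21).
Return B→H: 15.
Total = 3 + 8 + 9 + 6 + 4 + 18 + 21 + 15 = 84.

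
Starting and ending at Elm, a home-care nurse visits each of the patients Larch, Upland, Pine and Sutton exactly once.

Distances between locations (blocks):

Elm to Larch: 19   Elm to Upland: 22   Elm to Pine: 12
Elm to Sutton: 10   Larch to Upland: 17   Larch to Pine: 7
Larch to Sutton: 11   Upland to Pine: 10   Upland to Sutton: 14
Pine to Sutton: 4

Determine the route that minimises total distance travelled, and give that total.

With 4 stops there are 4!/2 = 12 distinct round trips (a route and its reverse cost the same).
Elm → Larch → Upland → Pine → Sutton → Elm: 19+17+10+4+10 = 60
Elm → Larch → Upland → Sutton → Pine → Elm: 19+17+14+4+12 = 66
Elm → Larch → Pine → Upland → Sutton → Elm: 19+7+10+14+10 = 60
Elm → Larch → Pine → Sutton → Upland → Elm: 19+7+4+14+22 = 66
Elm → Larch → Sutton → Upland → Pine → Elm: 19+11+14+10+12 = 66
Elm → Larch → Sutton → Pine → Upland → Elm: 19+11+4+10+22 = 66
Elm → Upland → Larch → Pine → Sutton → Elm: 22+17+7+4+10 = 60
Elm → Upland → Larch → Sutton → Pine → Elm: 22+17+11+4+12 = 66
Elm → Upland → Pine → Larch → Sutton → Elm: 22+10+7+11+10 = 60
Elm → Upland → Sutton → Larch → Pine → Elm: 22+14+11+7+12 = 66
Elm → Pine → Larch → Upland → Sutton → Elm: 12+7+17+14+10 = 60
Elm → Pine → Upland → Larch → Sutton → Elm: 12+10+17+11+10 = 60
The minimum is 60.
One optimal route: Elm → Larch → Upland → Pine → Sutton → Elm (or its reverse).

60 blocks — the shortest possible round trip.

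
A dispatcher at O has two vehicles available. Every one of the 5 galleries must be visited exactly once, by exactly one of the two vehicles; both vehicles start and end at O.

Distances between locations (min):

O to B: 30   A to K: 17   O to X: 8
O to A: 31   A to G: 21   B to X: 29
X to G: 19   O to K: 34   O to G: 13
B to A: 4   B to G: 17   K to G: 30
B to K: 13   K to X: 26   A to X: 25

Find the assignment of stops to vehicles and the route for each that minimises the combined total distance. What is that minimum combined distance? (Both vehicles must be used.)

Minimum combined distance: 101 min.

Try each way of splitting the stops between the two vehicles (each non-empty) and, for each split, find the best tour for each vehicle:
  {B} + {A, K, X, G}: 60 + 85 = 145
  {A} + {B, K, X, G}: 62 + 77 = 139
  {B, A} + {K, X, G}: 65 + 77 = 142
  {K} + {B, A, X, G}: 68 + 67 = 135
  {B, K} + {A, X, G}: 77 + 67 = 144
  {A, K} + {B, X, G}: 82 + 67 = 149
  … (15 splits in total)
  {X} + {B, A, K, G}: 16 + 85 = 101  ← best
Best: vehicle 1 O → X → O = 16; vehicle 2 O → K → B → A → G → O = 85; combined 101.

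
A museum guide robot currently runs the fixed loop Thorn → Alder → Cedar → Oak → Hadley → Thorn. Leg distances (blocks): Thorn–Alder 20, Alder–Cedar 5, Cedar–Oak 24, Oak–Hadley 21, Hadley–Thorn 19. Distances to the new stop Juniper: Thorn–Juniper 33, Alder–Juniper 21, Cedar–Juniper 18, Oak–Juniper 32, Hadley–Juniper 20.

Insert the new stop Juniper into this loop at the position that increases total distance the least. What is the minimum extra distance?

Adding 26 blocks by placing Juniper on the Cedar–Oak leg.

Insertion cost between consecutive stops i–j is d(i,Juniper) + d(Juniper,j) − d(i,j):
  between Thorn and Alder: 33 + 21 − 20 = 34
  between Alder and Cedar: 21 + 18 − 5 = 34
  between Cedar and Oak: 18 + 32 − 24 = 26
  between Oak and Hadley: 32 + 20 − 21 = 31
  between Hadley and Thorn: 20 + 33 − 19 = 34
Cheapest insertion is between Cedar and Oak, adding 26.
New total = 89 + 26 = 115.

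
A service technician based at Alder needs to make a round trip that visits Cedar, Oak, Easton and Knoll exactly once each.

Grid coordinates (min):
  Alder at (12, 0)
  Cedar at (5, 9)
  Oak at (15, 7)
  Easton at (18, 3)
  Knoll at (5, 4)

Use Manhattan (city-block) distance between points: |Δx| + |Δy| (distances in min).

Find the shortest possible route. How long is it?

Minimum total distance: 44 min.

Alder - Cedar - Oak - Easton - Knoll - Alder: 16+12+7+14+11 = 60
Alder - Cedar - Oak - Knoll - Easton - Alder: 16+12+13+14+9 = 64
Alder - Cedar - Easton - Oak - Knoll - Alder: 16+19+7+13+11 = 66
Alder - Cedar - Easton - Knoll - Oak - Alder: 16+19+14+13+10 = 72
Alder - Cedar - Knoll - Oak - Easton - Alder: 16+5+13+7+9 = 50
Alder - Cedar - Knoll - Easton - Oak - Alder: 16+5+14+7+10 = 52
Alder - Oak - Cedar - Easton - Knoll - Alder: 10+12+19+14+11 = 66
Alder - Oak - Cedar - Knoll - Easton - Alder: 10+12+5+14+9 = 50
Alder - Oak - Easton - Cedar - Knoll - Alder: 10+7+19+5+11 = 52
Alder - Oak - Knoll - Cedar - Easton - Alder: 10+13+5+19+9 = 56
Alder - Easton - Cedar - Oak - Knoll - Alder: 9+19+12+13+11 = 64
Alder - Easton - Oak - Cedar - Knoll - Alder: 9+7+12+5+11 = 44
The minimum is 44.
One optimal route: Alder → Easton → Oak → Cedar → Knoll → Alder (or its reverse).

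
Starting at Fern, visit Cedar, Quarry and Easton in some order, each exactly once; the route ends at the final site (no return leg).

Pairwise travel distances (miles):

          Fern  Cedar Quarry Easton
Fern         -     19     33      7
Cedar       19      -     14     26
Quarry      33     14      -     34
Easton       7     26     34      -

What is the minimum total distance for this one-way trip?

There are 3! = 6 possible orderings.
Fern→Cedar→Quarry→Easton: 19+14+34 = 67
Fern→Cedar→Easton→Quarry: 19+26+34 = 79
Fern→Quarry→Cedar→Easton: 33+14+26 = 73
Fern→Quarry→Easton→Cedar: 33+34+26 = 93
Fern→Easton→Cedar→Quarry: 7+26+14 = 47
Fern→Easton→Quarry→Cedar: 7+34+14 = 55
The minimum is 47.
One shortest path: Fern → Easton → Cedar → Quarry.

Shortest open route: 47 miles.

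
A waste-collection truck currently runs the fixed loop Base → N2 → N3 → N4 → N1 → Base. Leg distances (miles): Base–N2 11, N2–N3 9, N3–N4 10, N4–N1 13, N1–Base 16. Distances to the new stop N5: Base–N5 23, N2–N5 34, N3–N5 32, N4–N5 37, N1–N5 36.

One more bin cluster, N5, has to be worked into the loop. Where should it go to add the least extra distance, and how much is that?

Minimum extra distance: 43 miles, inserting N5 between N1 and Base.

Insertion cost between consecutive stops i–j is d(i,N5) + d(N5,j) − d(i,j):
  between Base and N2: 23 + 34 − 11 = 46
  between N2 and N3: 34 + 32 − 9 = 57
  between N3 and N4: 32 + 37 − 10 = 59
  between N4 and N1: 37 + 36 − 13 = 60
  between N1 and Base: 36 + 23 − 16 = 43
Cheapest insertion is between N1 and Base, adding 43.
New total = 59 + 43 = 102.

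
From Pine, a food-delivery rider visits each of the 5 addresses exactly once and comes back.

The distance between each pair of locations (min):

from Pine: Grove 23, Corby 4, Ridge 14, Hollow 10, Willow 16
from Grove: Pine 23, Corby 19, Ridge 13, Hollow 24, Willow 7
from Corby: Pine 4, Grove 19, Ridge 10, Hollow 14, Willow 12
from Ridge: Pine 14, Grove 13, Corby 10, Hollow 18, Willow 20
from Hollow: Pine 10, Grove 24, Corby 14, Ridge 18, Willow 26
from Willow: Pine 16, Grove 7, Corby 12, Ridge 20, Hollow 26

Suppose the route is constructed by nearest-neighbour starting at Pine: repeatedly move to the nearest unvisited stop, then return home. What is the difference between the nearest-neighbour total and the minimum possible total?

From Pine: Corby=4, Hollow=10, Ridge=14, Willow=16, Grove=23 → choose Corby (4).
From Corby: Ridge=10, Willow=12, Hollow=14, Grove=19 → choose Ridge (10).
From Ridge: Grove=13, Hollow=18, Willow=20 → choose Grove (13).
From Grove: Willow=7, Hollow=24 → choose Willow (7).
From Willow: Hollow=26 → choose Hollow (26).
NN route Pine → Corby → Ridge → Grove → Willow → Hollow → Pine costs 70.
Optimal: Pine → Corby → Willow → Grove → Ridge → Hollow → Pine costs 64 (by enumerating all 60 distinct tours).
Excess = 70 − 64 = 6.

Excess over optimum: 6 min.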